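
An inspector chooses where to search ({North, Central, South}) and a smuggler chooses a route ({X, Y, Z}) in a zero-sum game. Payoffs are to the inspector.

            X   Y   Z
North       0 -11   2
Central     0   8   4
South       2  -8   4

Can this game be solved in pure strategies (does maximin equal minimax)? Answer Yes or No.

No

Row minima: North → -11, Central → 0, South → -8; maximin = 0.
Column maxima: X → 2, Y → 8, Z → 4; minimax = 2.
0 ≠ 2, so no pure-strategy equilibrium exists.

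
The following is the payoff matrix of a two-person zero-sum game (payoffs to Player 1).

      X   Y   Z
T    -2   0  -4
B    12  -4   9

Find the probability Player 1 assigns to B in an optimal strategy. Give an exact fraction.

4/17

Row minima: T → -4, B → -4; maximin = -4.
Column maxima: X → 12, Y → 0, Z → 9; minimax = 0.
-4 ≠ 0, so there is no saddle point; optimal play is mixed.
X is strictly dominated by Z (it gives Player 1 strictly more in every row), so Player 2 never plays it.
On the remaining 2×2 (T, B vs Y, Z):
Let Player 1 play T with probability p. Expected payoff against Y: 0p + (-4)(1−p) = 4p − 4; against Z: (-4)p + 9(1−p) = −13p + 9.
Setting these equal: 4p − 4 = −13p + 9 ⇒ 17p = 13 ⇒ p = 13/17, and the value is (4)·(13/17) − 4 = -16/17.
For Player 2: with q = P(Y), equating T's and B's payoffs gives 4q − 4 = −13q + 9 ⇒ q = 13/17.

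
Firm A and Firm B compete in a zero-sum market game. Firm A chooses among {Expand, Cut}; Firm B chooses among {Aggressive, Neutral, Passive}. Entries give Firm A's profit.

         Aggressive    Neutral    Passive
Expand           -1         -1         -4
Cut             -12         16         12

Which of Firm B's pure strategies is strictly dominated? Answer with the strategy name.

Neutral

Passive holds Firm A's payoff strictly below Neutral in every row: -4 < -1, 12 < 16.
So Neutral is strictly dominated for Firm B.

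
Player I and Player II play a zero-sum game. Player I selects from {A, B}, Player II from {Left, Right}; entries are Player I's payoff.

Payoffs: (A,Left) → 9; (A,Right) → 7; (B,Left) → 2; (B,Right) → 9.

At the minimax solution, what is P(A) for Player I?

7/9

Row minima: A → 7, B → 2; maximin = 7.
Column maxima: Left → 9, Right → 9; minimax = 9.
7 ≠ 9, so there is no saddle point; optimal play is mixed.
Let Player I play A with probability p. Expected payoff against Left: 9p + 2(1−p) = 7p + 2; against Right: 7p + 9(1−p) = −2p + 9.
Setting these equal: 7p + 2 = −2p + 9 ⇒ 9p = 7 ⇒ p = 7/9, and the value is (7)·(7/9) + 2 = 67/9.
For Player II: with q = P(Left), equating A's and B's payoffs gives 2q + 7 = −7q + 9 ⇒ q = 2/9.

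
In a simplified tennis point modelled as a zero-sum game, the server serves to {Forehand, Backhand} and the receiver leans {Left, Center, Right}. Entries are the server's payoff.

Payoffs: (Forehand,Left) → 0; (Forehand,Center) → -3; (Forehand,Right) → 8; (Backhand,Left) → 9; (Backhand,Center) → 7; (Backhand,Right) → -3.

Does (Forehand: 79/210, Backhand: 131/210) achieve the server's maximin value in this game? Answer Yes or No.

No

Against Left this mix gives (79/210)·0 + (131/210)·9 = 393/70.
Against Center this mix gives (79/210)·(-3) + (131/210)·7 = 68/21.
Against Right this mix gives (79/210)·8 + (131/210)·(-3) = 239/210.
The receiver will play Right, holding the server to 239/210. Shifting weight toward the row that does better against Right would raise this floor (the equalizing mix achieves 47/21 against both Right and Center), so the proposed strategy is not optimal.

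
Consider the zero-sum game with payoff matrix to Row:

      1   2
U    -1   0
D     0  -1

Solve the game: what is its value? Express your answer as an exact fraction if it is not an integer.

-1/2

Row minima: U → -1, D → -1; maximin = -1.
Column maxima: 1 → 0, 2 → 0; minimax = 0.
-1 ≠ 0, so there is no saddle point; optimal play is mixed.
Let Row play U with probability p. Expected payoff against 1: (-1)p + 0(1−p) = −p; against 2: 0p + (-1)(1−p) = p − 1.
Setting these equal: −p = p − 1 ⇒ −2p = -1 ⇒ p = 1/2, and the value is (-1)·(1/2) = -1/2.
For Column: with q = P(1), equating U's and D's payoffs gives −q = q − 1 ⇒ q = 1/2.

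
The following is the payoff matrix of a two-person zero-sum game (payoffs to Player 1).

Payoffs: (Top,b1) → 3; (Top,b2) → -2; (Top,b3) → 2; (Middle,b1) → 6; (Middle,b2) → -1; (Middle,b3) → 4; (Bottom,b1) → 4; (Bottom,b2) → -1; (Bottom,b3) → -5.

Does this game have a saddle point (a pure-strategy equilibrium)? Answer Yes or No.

Row minima: Top → -2, Middle → -1, Bottom → -5; maximin = -1.
Column maxima: b1 → 6, b2 → -1, b3 → 4; minimax = -1.
maximin = minimax = -1, so a saddle point exists.

Yes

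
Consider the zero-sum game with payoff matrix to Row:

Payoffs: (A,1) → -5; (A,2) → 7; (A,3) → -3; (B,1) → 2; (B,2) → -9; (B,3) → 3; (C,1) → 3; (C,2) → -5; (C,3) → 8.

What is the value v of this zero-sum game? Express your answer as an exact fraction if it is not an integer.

Row minima: A → -5, B → -9, C → -5; maximin = -5.
Column maxima: 1 → 3, 2 → 7, 3 → 8; minimax = 3.
-5 ≠ 3, so there is no saddle point; optimal play is mixed.
B is strictly dominated by C, so Row never plays it.
3 is strictly dominated by 1 (it gives Row strictly more in every row), so Column never plays it.
On the remaining 2×2 (A, C vs 1, 2):
Let Row play A with probability p. Expected payoff against 1: (-5)p + 3(1−p) = −8p + 3; against 2: 7p + (-5)(1−p) = 12p − 5.
Setting these equal: −8p + 3 = 12p − 5 ⇒ −20p = -8 ⇒ p = 2/5, and the value is (-8)·(2/5) + 3 = -1/5.
For Column: with q = P(1), equating A's and C's payoffs gives −12q + 7 = 8q − 5 ⇒ q = 3/5.

-1/5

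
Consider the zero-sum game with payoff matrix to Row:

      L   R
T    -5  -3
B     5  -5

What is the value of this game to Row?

Row minima: T → -5, B → -5; maximin = -5.
Column maxima: L → 5, R → -3; minimax = -3.
-5 ≠ -3, so there is no saddle point; optimal play is mixed.
Let Row play T with probability p. Expected payoff against L: (-5)p + 5(1−p) = −10p + 5; against R: (-3)p + (-5)(1−p) = 2p − 5.
Setting these equal: −10p + 5 = 2p − 5 ⇒ −12p = -10 ⇒ p = 5/6, and the value is (-10)·(5/6) + 5 = -10/3.
For Column: with q = P(L), equating T's and B's payoffs gives −2q − 3 = 10q − 5 ⇒ q = 1/6.

-10/3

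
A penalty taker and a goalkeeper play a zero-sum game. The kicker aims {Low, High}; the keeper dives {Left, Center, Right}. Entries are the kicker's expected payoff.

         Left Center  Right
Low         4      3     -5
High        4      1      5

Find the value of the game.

Row minima: Low → -5, High → 1; maximin = 1.
Column maxima: Left → 4, Center → 3, Right → 5; minimax = 3.
1 ≠ 3, so there is no saddle point; optimal play is mixed.
Left is strictly dominated by Center (it gives the kicker strictly more in every row), so the keeper never plays it.
On the remaining 2×2 (Low, High vs Center, Right):
Let the kicker play Low with probability p. Expected payoff against Center: 3p + 1(1−p) = 2p + 1; against Right: (-5)p + 5(1−p) = −10p + 5.
Setting these equal: 2p + 1 = −10p + 5 ⇒ 12p = 4 ⇒ p = 1/3, and the value is (2)·(1/3) + 1 = 5/3.
For the keeper: with q = P(Center), equating Low's and High's payoffs gives 8q − 5 = −4q + 5 ⇒ q = 5/6.

5/3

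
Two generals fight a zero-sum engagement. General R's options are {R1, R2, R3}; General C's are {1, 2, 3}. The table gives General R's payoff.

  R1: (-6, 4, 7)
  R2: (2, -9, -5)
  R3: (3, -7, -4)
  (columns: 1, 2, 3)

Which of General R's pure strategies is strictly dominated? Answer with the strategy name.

R3 gives a strictly higher payoff than R2 against every column: 3 > 2, -7 > -9, -4 > -5.
So R2 is strictly dominated and General R never plays it.

R2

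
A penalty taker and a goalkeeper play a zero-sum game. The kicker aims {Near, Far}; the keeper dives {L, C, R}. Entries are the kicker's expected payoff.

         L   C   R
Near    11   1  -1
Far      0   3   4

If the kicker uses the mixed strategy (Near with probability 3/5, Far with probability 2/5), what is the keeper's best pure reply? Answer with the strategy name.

If the keeper plays L, the kicker's expected payoff is (3/5)·11 + (2/5)·0 = 33/5.
If the keeper plays C, the kicker's expected payoff is (3/5)·1 + (2/5)·3 = 9/5.
If the keeper plays R, the kicker's expected payoff is (3/5)·(-1) + (2/5)·4 = 1.
The keeper minimizes the kicker's payoff; the smallest is 1, so the best response is R.

R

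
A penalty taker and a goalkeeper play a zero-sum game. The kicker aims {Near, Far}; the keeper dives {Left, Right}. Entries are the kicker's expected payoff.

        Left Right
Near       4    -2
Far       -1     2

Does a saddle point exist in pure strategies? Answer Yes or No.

Row minima: Near → -2, Far → -1; maximin = -1.
Column maxima: Left → 4, Right → 2; minimax = 2.
-1 ≠ 2, so no pure-strategy equilibrium exists.

No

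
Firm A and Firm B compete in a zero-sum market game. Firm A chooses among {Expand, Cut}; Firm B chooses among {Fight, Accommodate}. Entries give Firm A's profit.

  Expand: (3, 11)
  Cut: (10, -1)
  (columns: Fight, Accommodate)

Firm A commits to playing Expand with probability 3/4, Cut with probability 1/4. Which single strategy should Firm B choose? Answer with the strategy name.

If Firm B plays Fight, Firm A's expected payoff is (3/4)·3 + (1/4)·10 = 19/4.
If Firm B plays Accommodate, Firm A's expected payoff is (3/4)·11 + (1/4)·(-1) = 8.
Firm B minimizes Firm A's payoff; the smallest is 19/4, so the best response is Fight.

Fight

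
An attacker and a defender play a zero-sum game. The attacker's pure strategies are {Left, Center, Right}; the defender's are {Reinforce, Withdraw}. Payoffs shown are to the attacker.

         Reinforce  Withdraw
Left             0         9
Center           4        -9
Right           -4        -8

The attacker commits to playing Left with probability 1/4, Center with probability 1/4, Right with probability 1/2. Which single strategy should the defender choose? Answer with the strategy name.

Withdraw

If the defender plays Reinforce, the attacker's expected payoff is (1/4)·0 + (1/4)·4 + (1/2)·(-4) = -1.
If the defender plays Withdraw, the attacker's expected payoff is (1/4)·9 + (1/4)·(-9) + (1/2)·(-8) = -4.
The defender minimizes the attacker's payoff; the smallest is -4, so the best response is Withdraw.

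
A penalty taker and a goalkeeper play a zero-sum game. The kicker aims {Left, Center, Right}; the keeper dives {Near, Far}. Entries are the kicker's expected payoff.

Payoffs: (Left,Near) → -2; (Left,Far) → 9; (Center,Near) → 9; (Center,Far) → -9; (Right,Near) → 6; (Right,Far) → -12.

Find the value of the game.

Row minima: Left → -2, Center → -9, Right → -12; maximin = -2.
Column maxima: Near → 9, Far → 9; minimax = 9.
-2 ≠ 9, so there is no saddle point; optimal play is mixed.
Right is strictly dominated by Center, so the kicker never plays it.
On the remaining 2×2 (Left, Center vs Near, Far):
Let the kicker play Left with probability p. Expected payoff against Near: (-2)p + 9(1−p) = −11p + 9; against Far: 9p + (-9)(1−p) = 18p − 9.
Setting these equal: −11p + 9 = 18p − 9 ⇒ −29p = -18 ⇒ p = 18/29, and the value is (-11)·(18/29) + 9 = 63/29.
For the keeper: with q = P(Near), equating Left's and Center's payoffs gives −11q + 9 = 18q − 9 ⇒ q = 18/29.

63/29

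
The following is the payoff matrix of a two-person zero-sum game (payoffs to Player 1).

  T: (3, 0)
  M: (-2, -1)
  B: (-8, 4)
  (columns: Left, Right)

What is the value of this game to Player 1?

Row minima: T → 0, M → -2, B → -8; maximin = 0.
Column maxima: Left → 3, Right → 4; minimax = 3.
0 ≠ 3, so there is no saddle point; optimal play is mixed.
M is strictly dominated by T, so Player 1 never plays it.
On the remaining 2×2 (T, B vs Left, Right):
Let Player 1 play T with probability p. Expected payoff against Left: 3p + (-8)(1−p) = 11p − 8; against Right: 0p + 4(1−p) = −4p + 4.
Setting these equal: 11p − 8 = −4p + 4 ⇒ 15p = 12 ⇒ p = 4/5, and the value is (11)·(4/5) − 8 = 4/5.
For Player 2: with q = P(Left), equating T's and B's payoffs gives 3q = −12q + 4 ⇒ q = 4/15.

4/5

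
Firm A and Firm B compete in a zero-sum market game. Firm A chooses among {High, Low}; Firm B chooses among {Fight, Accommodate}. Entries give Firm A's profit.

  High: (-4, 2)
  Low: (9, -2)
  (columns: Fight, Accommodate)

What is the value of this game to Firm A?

Row minima: High → -4, Low → -2; maximin = -2.
Column maxima: Fight → 9, Accommodate → 2; minimax = 2.
-2 ≠ 2, so there is no saddle point; optimal play is mixed.
Let Firm A play High with probability p. Expected payoff against Fight: (-4)p + 9(1−p) = −13p + 9; against Accommodate: 2p + (-2)(1−p) = 4p − 2.
Setting these equal: −13p + 9 = 4p − 2 ⇒ −17p = -11 ⇒ p = 11/17, and the value is (-13)·(11/17) + 9 = 10/17.
For Firm B: with q = P(Fight), equating High's and Low's payoffs gives −6q + 2 = 11q − 2 ⇒ q = 4/17.

10/17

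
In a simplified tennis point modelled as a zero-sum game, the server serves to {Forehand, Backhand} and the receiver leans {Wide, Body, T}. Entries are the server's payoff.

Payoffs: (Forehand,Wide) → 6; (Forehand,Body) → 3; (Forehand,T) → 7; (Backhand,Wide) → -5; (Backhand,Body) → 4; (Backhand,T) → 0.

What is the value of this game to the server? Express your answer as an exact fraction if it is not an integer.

13/4

Row minima: Forehand → 3, Backhand → -5; maximin = 3.
Column maxima: Wide → 6, Body → 4, T → 7; minimax = 4.
3 ≠ 4, so there is no saddle point; optimal play is mixed.
T is strictly dominated by Wide (it gives the server strictly more in every row), so the receiver never plays it.
On the remaining 2×2 (Forehand, Backhand vs Wide, Body):
Let the server play Forehand with probability p. Expected payoff against Wide: 6p + (-5)(1−p) = 11p − 5; against Body: 3p + 4(1−p) = −p + 4.
Setting these equal: 11p − 5 = −p + 4 ⇒ 12p = 9 ⇒ p = 3/4, and the value is (11)·(3/4) − 5 = 13/4.
For the receiver: with q = P(Wide), equating Forehand's and Backhand's payoffs gives 3q + 3 = −9q + 4 ⇒ q = 1/12.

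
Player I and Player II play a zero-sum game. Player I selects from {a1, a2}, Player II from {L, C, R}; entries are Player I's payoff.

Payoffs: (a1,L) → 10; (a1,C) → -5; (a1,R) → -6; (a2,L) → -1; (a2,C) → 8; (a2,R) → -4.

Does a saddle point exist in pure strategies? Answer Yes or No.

Row minima: a1 → -6, a2 → -4; maximin = -4.
Column maxima: L → 10, C → 8, R → -4; minimax = -4.
maximin = minimax = -4, so a saddle point exists.

Yes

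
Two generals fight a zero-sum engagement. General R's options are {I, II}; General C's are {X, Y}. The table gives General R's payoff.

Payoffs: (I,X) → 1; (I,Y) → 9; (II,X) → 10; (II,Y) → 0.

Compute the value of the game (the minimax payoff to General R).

5

Row minima: I → 1, II → 0; maximin = 1.
Column maxima: X → 10, Y → 9; minimax = 9.
1 ≠ 9, so there is no saddle point; optimal play is mixed.
Let General R play I with probability p. Expected payoff against X: 1p + 10(1−p) = −9p + 10; against Y: 9p + 0(1−p) = 9p.
Setting these equal: −9p + 10 = 9p ⇒ −18p = -10 ⇒ p = 5/9, and the value is (-9)·(5/9) + 10 = 5.
For General C: with q = P(X), equating I's and II's payoffs gives −8q + 9 = 10q ⇒ q = 1/2.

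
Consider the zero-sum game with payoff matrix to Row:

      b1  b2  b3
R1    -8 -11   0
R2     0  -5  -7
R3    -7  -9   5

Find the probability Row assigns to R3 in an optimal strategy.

Row minima: R1 → -11, R2 → -7, R3 → -9; maximin = -7.
Column maxima: b1 → 0, b2 → -5, b3 → 5; minimax = -5.
-7 ≠ -5, so there is no saddle point; optimal play is mixed.
R1 is strictly dominated by R3, so Row never plays it.
b1 is strictly dominated by b2 (it gives Row strictly more in every row), so Column never plays it.
On the remaining 2×2 (R2, R3 vs b2, b3):
Let Row play R2 with probability p. Expected payoff against b2: (-5)p + (-9)(1−p) = 4p − 9; against b3: (-7)p + 5(1−p) = −12p + 5.
Setting these equal: 4p − 9 = −12p + 5 ⇒ 16p = 14 ⇒ p = 7/8, and the value is (4)·(7/8) − 9 = -11/2.
For Column: with q = P(b2), equating R2's and R3's payoffs gives 2q − 7 = −14q + 5 ⇒ q = 3/4.

1/8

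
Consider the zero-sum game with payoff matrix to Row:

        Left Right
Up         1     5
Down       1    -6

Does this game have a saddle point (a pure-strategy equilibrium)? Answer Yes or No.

Yes

Row minima: Up → 1, Down → -6; maximin = 1.
Column maxima: Left → 1, Right → 5; minimax = 1.
maximin = minimax = 1, so a saddle point exists.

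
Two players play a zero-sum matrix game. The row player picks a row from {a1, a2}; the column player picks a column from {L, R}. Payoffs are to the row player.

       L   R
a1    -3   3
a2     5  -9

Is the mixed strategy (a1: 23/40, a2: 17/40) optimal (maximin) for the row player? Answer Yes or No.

No

Against L this mix gives (23/40)·(-3) + (17/40)·5 = 2/5.
Against R this mix gives (23/40)·3 + (17/40)·(-9) = -21/10.
The column player will play R, holding the row player to -21/10. Shifting weight toward the row that does better against R would raise this floor (the equalizing mix achieves -3/5 against both R and L), so the proposed strategy is not optimal.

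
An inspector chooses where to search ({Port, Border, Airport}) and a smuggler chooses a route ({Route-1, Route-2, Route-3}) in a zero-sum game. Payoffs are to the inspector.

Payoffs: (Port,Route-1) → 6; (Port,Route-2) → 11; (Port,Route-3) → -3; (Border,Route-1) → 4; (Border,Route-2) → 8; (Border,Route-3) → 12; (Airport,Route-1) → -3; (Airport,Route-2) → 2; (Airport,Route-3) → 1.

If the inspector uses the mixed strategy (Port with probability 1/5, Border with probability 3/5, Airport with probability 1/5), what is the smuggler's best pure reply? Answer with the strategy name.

Route-1

If the smuggler plays Route-1, the inspector's expected payoff is (1/5)·6 + (3/5)·4 + (1/5)·(-3) = 3.
If the smuggler plays Route-2, the inspector's expected payoff is (1/5)·11 + (3/5)·8 + (1/5)·2 = 37/5.
If the smuggler plays Route-3, the inspector's expected payoff is (1/5)·(-3) + (3/5)·12 + (1/5)·1 = 34/5.
The smuggler minimizes the inspector's payoff; the smallest is 3, so the best response is Route-1.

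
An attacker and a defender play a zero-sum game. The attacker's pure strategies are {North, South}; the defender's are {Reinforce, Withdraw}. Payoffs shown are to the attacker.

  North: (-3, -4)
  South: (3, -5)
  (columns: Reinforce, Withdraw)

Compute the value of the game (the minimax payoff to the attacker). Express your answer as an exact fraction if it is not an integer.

-4

Row minima: North → -4, South → -5; maximin = -4.
Column maxima: Reinforce → 3, Withdraw → -4; minimax = -4.
Since maximin = minimax = -4, there is a saddle point and the value is -4.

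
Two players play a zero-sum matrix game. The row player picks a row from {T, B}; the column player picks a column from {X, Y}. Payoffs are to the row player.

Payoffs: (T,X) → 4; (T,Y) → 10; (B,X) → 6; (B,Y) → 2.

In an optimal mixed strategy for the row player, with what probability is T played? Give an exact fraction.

2/5

Row minima: T → 4, B → 2; maximin = 4.
Column maxima: X → 6, Y → 10; minimax = 6.
4 ≠ 6, so there is no saddle point; optimal play is mixed.
Let the row player play T with probability p. Expected payoff against X: 4p + 6(1−p) = −2p + 6; against Y: 10p + 2(1−p) = 8p + 2.
Setting these equal: −2p + 6 = 8p + 2 ⇒ −10p = -4 ⇒ p = 2/5, and the value is (-2)·(2/5) + 6 = 26/5.
For the column player: with q = P(X), equating T's and B's payoffs gives −6q + 10 = 4q + 2 ⇒ q = 4/5.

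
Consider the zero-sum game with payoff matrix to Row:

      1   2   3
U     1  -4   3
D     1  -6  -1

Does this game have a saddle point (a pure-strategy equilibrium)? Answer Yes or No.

Row minima: U → -4, D → -6; maximin = -4.
Column maxima: 1 → 1, 2 → -4, 3 → 3; minimax = -4.
maximin = minimax = -4, so a saddle point exists.

Yes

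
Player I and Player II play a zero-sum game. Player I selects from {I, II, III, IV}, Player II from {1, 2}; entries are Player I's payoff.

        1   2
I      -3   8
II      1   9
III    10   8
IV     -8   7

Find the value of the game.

Row minima: I → -3, II → 1, III → 8, IV → -8; maximin = 8.
Column maxima: 1 → 10, 2 → 9; minimax = 9.
8 ≠ 9, so there is no saddle point; optimal play is mixed.
I is strictly dominated by II, so Player I never plays it.
IV is strictly dominated by II, so Player I never plays it.
On the remaining 2×2 (II, III vs 1, 2):
Let Player I play II with probability p. Expected payoff against 1: 1p + 10(1−p) = −9p + 10; against 2: 9p + 8(1−p) = p + 8.
Setting these equal: −9p + 10 = p + 8 ⇒ −10p = -2 ⇒ p = 1/5, and the value is (-9)·(1/5) + 10 = 41/5.
For Player II: with q = P(1), equating II's and III's payoffs gives −8q + 9 = 2q + 8 ⇒ q = 1/10.

41/5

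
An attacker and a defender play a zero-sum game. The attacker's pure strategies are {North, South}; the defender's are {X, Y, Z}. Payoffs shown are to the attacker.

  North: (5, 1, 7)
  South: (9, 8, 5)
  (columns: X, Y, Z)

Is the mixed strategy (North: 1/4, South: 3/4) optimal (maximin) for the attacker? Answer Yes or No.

Against X this mix gives (1/4)·5 + (3/4)·9 = 8.
Against Y this mix gives (1/4)·1 + (3/4)·8 = 25/4.
Against Z this mix gives (1/4)·7 + (3/4)·5 = 11/2.
The defender will play Z, holding the attacker to 11/2. Shifting weight toward the row that does better against Z would raise this floor (the equalizing mix achieves 17/3 against both Z and Y), so the proposed strategy is not optimal.

No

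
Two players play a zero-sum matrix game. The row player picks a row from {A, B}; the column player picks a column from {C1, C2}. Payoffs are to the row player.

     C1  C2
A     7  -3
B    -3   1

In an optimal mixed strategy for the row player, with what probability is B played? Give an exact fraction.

5/7

Row minima: A → -3, B → -3; maximin = -3.
Column maxima: C1 → 7, C2 → 1; minimax = 1.
-3 ≠ 1, so there is no saddle point; optimal play is mixed.
Let the row player play A with probability p. Expected payoff against C1: 7p + (-3)(1−p) = 10p − 3; against C2: (-3)p + 1(1−p) = −4p + 1.
Setting these equal: 10p − 3 = −4p + 1 ⇒ 14p = 4 ⇒ p = 2/7, and the value is (10)·(2/7) − 3 = -1/7.
For the column player: with q = P(C1), equating A's and B's payoffs gives 10q − 3 = −4q + 1 ⇒ q = 2/7.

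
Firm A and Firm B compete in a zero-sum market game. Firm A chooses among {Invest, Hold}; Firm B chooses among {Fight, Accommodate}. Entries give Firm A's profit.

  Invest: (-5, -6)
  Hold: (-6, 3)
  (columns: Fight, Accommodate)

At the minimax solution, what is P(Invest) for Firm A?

Row minima: Invest → -6, Hold → -6; maximin = -6.
Column maxima: Fight → -5, Accommodate → 3; minimax = -5.
-6 ≠ -5, so there is no saddle point; optimal play is mixed.
Let Firm A play Invest with probability p. Expected payoff against Fight: (-5)p + (-6)(1−p) = p − 6; against Accommodate: (-6)p + 3(1−p) = −9p + 3.
Setting these equal: p − 6 = −9p + 3 ⇒ 10p = 9 ⇒ p = 9/10, and the value is (1)·(9/10) − 6 = -51/10.
For Firm B: with q = P(Fight), equating Invest's and Hold's payoffs gives q − 6 = −9q + 3 ⇒ q = 9/10.

9/10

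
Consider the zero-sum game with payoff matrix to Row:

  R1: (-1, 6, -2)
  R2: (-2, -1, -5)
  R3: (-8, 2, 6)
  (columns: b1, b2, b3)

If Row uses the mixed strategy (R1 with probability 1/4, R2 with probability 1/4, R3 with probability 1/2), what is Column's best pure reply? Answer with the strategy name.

b1

If Column plays b1, Row's expected payoff is (1/4)·(-1) + (1/4)·(-2) + (1/2)·(-8) = -19/4.
If Column plays b2, Row's expected payoff is (1/4)·6 + (1/4)·(-1) + (1/2)·2 = 9/4.
If Column plays b3, Row's expected payoff is (1/4)·(-2) + (1/4)·(-5) + (1/2)·6 = 5/4.
Column minimizes Row's payoff; the smallest is -19/4, so the best response is b1.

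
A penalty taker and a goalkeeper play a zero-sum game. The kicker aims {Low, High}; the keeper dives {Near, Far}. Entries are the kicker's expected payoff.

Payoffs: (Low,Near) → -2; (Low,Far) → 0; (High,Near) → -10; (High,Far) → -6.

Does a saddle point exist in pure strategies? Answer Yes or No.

Row minima: Low → -2, High → -10; maximin = -2.
Column maxima: Near → -2, Far → 0; minimax = -2.
maximin = minimax = -2, so a saddle point exists.

Yes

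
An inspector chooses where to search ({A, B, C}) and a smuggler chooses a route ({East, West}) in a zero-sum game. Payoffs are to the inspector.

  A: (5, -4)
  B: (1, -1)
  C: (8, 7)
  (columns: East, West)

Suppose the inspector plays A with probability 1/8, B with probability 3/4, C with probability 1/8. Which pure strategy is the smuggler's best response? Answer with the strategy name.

West

If the smuggler plays East, the inspector's expected payoff is (1/8)·5 + (3/4)·1 + (1/8)·8 = 19/8.
If the smuggler plays West, the inspector's expected payoff is (1/8)·(-4) + (3/4)·(-1) + (1/8)·7 = -3/8.
The smuggler minimizes the inspector's payoff; the smallest is -3/8, so the best response is West.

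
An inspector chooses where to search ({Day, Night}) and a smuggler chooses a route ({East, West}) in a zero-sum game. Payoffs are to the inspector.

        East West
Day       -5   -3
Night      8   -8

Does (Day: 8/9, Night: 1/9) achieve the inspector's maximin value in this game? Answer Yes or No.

Yes

Against East this mix gives (8/9)·(-5) + (1/9)·8 = -32/9.
Against West this mix gives (8/9)·(-3) + (1/9)·(-8) = -32/9.
All of the smuggler's active replies (East, West) yield -32/9, and no column does worse for the inspector. The mix makes the smuggler indifferent and guarantees -32/9, so it is optimal.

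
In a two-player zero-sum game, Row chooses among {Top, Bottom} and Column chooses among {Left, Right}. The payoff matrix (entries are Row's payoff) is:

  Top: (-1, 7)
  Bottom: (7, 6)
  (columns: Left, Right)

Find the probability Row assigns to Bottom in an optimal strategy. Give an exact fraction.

Row minima: Top → -1, Bottom → 6; maximin = 6.
Column maxima: Left → 7, Right → 7; minimax = 7.
6 ≠ 7, so there is no saddle point; optimal play is mixed.
Let Row play Top with probability p. Expected payoff against Left: (-1)p + 7(1−p) = −8p + 7; against Right: 7p + 6(1−p) = p + 6.
Setting these equal: −8p + 7 = p + 6 ⇒ −9p = -1 ⇒ p = 1/9, and the value is (-8)·(1/9) + 7 = 55/9.
For Column: with q = P(Left), equating Top's and Bottom's payoffs gives −8q + 7 = q + 6 ⇒ q = 1/9.

8/9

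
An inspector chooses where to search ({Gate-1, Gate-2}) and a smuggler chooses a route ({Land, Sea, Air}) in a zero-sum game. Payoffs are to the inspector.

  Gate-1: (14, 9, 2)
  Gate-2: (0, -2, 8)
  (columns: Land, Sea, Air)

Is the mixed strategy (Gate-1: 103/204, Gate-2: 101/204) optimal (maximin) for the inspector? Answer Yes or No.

Against Land this mix gives (103/204)·14 + (101/204)·0 = 721/102.
Against Sea this mix gives (103/204)·9 + (101/204)·(-2) = 725/204.
Against Air this mix gives (103/204)·2 + (101/204)·8 = 169/34.
The smuggler will play Sea, holding the inspector to 725/204. Shifting weight toward the row that does better against Sea would raise this floor (the equalizing mix achieves 76/17 against both Sea and Air), so the proposed strategy is not optimal.

No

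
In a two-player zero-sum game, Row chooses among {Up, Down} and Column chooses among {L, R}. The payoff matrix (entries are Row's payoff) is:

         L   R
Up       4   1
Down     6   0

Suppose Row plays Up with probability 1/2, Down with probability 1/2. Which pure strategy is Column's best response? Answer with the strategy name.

If Column plays L, Row's expected payoff is (1/2)·4 + (1/2)·6 = 5.
If Column plays R, Row's expected payoff is (1/2)·1 + (1/2)·0 = 1/2.
Column minimizes Row's payoff; the smallest is 1/2, so the best response is R.

R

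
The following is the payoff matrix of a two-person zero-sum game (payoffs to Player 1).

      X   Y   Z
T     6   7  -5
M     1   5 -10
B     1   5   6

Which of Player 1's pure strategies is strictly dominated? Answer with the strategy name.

T gives a strictly higher payoff than M against every column: 6 > 1, 7 > 5, -5 > -10.
So M is strictly dominated and Player 1 never plays it.

M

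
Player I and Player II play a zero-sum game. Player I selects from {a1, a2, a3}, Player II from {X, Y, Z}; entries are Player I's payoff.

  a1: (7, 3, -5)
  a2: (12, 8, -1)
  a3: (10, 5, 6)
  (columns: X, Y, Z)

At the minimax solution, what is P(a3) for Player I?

Row minima: a1 → -5, a2 → -1, a3 → 5; maximin = 5.
Column maxima: X → 12, Y → 8, Z → 6; minimax = 6.
5 ≠ 6, so there is no saddle point; optimal play is mixed.
a1 is strictly dominated by a2, so Player I never plays it.
X is strictly dominated by Y (it gives Player I strictly more in every row), so Player II never plays it.
On the remaining 2×2 (a2, a3 vs Y, Z):
Let Player I play a2 with probability p. Expected payoff against Y: 8p + 5(1−p) = 3p + 5; against Z: (-1)p + 6(1−p) = −7p + 6.
Setting these equal: 3p + 5 = −7p + 6 ⇒ 10p = 1 ⇒ p = 1/10, and the value is (3)·(1/10) + 5 = 53/10.
For Player II: with q = P(Y), equating a2's and a3's payoffs gives 9q − 1 = −q + 6 ⇒ q = 7/10.

9/10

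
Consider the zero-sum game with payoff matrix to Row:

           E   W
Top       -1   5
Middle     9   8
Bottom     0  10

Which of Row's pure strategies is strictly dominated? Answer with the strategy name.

Middle gives a strictly higher payoff than Top against every column: 9 > -1, 8 > 5.
So Top is strictly dominated and Row never plays it.

Top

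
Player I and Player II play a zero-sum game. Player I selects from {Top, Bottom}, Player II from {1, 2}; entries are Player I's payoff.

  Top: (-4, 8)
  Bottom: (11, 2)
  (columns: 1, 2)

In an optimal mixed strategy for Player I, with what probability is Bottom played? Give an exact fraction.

Row minima: Top → -4, Bottom → 2; maximin = 2.
Column maxima: 1 → 11, 2 → 8; minimax = 8.
2 ≠ 8, so there is no saddle point; optimal play is mixed.
Let Player I play Top with probability p. Expected payoff against 1: (-4)p + 11(1−p) = −15p + 11; against 2: 8p + 2(1−p) = 6p + 2.
Setting these equal: −15p + 11 = 6p + 2 ⇒ −21p = -9 ⇒ p = 3/7, and the value is (-15)·(3/7) + 11 = 32/7.
For Player II: with q = P(1), equating Top's and Bottom's payoffs gives −12q + 8 = 9q + 2 ⇒ q = 2/7.

4/7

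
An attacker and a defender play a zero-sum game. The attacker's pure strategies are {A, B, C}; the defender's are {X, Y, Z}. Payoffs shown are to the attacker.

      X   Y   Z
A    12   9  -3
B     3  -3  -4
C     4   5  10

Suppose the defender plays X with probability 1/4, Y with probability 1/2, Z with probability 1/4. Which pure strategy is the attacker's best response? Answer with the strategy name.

A

Expected payoff of A: (1/4)·12 + (1/2)·9 + (1/4)·(-3) = 27/4.
Expected payoff of B: (1/4)·3 + (1/2)·(-3) + (1/4)·(-4) = -7/4.
Expected payoff of C: (1/4)·4 + (1/2)·5 + (1/4)·10 = 6.
The largest is 27/4, so the attacker's best response is A.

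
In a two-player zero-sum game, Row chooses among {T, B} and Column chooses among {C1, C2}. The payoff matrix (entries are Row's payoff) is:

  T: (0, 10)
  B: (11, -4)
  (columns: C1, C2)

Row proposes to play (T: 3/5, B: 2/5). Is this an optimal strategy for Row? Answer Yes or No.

Yes

Against C1 this mix gives (3/5)·0 + (2/5)·11 = 22/5.
Against C2 this mix gives (3/5)·10 + (2/5)·(-4) = 22/5.
All of Column's active replies (C1, C2) yield 22/5, and no column does worse for Row. The mix makes Column indifferent and guarantees 22/5, so it is optimal.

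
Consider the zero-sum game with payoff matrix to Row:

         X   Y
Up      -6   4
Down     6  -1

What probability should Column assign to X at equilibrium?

Row minima: Up → -6, Down → -1; maximin = -1.
Column maxima: X → 6, Y → 4; minimax = 4.
-1 ≠ 4, so there is no saddle point; optimal play is mixed.
Let Row play Up with probability p. Expected payoff against X: (-6)p + 6(1−p) = −12p + 6; against Y: 4p + (-1)(1−p) = 5p − 1.
Setting these equal: −12p + 6 = 5p − 1 ⇒ −17p = -7 ⇒ p = 7/17, and the value is (-12)·(7/17) + 6 = 18/17.
For Column: with q = P(X), equating Up's and Down's payoffs gives −10q + 4 = 7q − 1 ⇒ q = 5/17.

5/17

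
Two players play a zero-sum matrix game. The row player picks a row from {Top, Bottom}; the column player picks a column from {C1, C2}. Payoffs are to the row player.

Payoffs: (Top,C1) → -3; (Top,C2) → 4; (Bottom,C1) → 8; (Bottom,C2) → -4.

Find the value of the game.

Row minima: Top → -3, Bottom → -4; maximin = -3.
Column maxima: C1 → 8, C2 → 4; minimax = 4.
-3 ≠ 4, so there is no saddle point; optimal play is mixed.
Let the row player play Top with probability p. Expected payoff against C1: (-3)p + 8(1−p) = −11p + 8; against C2: 4p + (-4)(1−p) = 8p − 4.
Setting these equal: −11p + 8 = 8p − 4 ⇒ −19p = -12 ⇒ p = 12/19, and the value is (-11)·(12/19) + 8 = 20/19.
For the column player: with q = P(C1), equating Top's and Bottom's payoffs gives −7q + 4 = 12q − 4 ⇒ q = 8/19.

20/19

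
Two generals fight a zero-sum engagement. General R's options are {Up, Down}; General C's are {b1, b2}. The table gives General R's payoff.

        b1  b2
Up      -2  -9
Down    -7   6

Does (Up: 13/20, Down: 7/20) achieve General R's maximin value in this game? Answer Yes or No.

Yes

Against b1 this mix gives (13/20)·(-2) + (7/20)·(-7) = -15/4.
Against b2 this mix gives (13/20)·(-9) + (7/20)·6 = -15/4.
All of General C's active replies (b1, b2) yield -15/4, and no column does worse for General R. The mix makes General C indifferent and guarantees -15/4, so it is optimal.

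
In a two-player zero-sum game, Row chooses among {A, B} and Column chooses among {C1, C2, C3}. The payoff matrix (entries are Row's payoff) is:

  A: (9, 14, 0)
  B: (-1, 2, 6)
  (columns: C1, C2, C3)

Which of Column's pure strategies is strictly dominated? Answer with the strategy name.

C1 holds Row's payoff strictly below C2 in every row: 9 < 14, -1 < 2.
So C2 is strictly dominated for Column.

C2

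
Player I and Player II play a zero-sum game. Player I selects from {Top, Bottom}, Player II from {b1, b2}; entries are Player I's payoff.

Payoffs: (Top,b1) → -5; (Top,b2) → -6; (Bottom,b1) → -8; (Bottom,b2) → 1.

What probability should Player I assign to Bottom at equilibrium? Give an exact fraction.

1/10

Row minima: Top → -6, Bottom → -8; maximin = -6.
Column maxima: b1 → -5, b2 → 1; minimax = -5.
-6 ≠ -5, so there is no saddle point; optimal play is mixed.
Let Player I play Top with probability p. Expected payoff against b1: (-5)p + (-8)(1−p) = 3p − 8; against b2: (-6)p + 1(1−p) = −7p + 1.
Setting these equal: 3p − 8 = −7p + 1 ⇒ 10p = 9 ⇒ p = 9/10, and the value is (3)·(9/10) − 8 = -53/10.
For Player II: with q = P(b1), equating Top's and Bottom's payoffs gives q − 6 = −9q + 1 ⇒ q = 7/10.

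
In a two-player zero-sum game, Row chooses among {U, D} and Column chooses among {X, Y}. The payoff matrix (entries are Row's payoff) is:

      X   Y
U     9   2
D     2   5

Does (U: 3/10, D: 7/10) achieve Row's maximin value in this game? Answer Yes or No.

Yes

Against X this mix gives (3/10)·9 + (7/10)·2 = 41/10.
Against Y this mix gives (3/10)·2 + (7/10)·5 = 41/10.
All of Column's active replies (X, Y) yield 41/10, and no column does worse for Row. The mix makes Column indifferent and guarantees 41/10, so it is optimal.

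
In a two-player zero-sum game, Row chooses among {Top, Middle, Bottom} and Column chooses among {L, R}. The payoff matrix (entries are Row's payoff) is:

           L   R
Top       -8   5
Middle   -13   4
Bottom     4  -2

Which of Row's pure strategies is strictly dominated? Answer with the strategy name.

Middle

Top gives a strictly higher payoff than Middle against every column: -8 > -13, 5 > 4.
So Middle is strictly dominated and Row never plays it.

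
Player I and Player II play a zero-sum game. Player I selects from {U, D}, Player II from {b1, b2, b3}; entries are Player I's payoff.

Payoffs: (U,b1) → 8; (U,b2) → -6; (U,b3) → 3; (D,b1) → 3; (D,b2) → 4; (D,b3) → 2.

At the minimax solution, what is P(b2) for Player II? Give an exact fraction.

Row minima: U → -6, D → 2; maximin = 2.
Column maxima: b1 → 8, b2 → 4, b3 → 3; minimax = 3.
2 ≠ 3, so there is no saddle point; optimal play is mixed.
b1 is strictly dominated by b3 (it gives Player I strictly more in every row), so Player II never plays it.
On the remaining 2×2 (U, D vs b2, b3):
Let Player I play U with probability p. Expected payoff against b2: (-6)p + 4(1−p) = −10p + 4; against b3: 3p + 2(1−p) = p + 2.
Setting these equal: −10p + 4 = p + 2 ⇒ −11p = -2 ⇒ p = 2/11, and the value is (-10)·(2/11) + 4 = 24/11.
For Player II: with q = P(b2), equating U's and D's payoffs gives −9q + 3 = 2q + 2 ⇒ q = 1/11.

1/11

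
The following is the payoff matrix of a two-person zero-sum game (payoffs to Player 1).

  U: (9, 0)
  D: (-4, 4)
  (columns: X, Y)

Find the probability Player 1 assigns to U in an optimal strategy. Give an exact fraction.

8/17

Row minima: U → 0, D → -4; maximin = 0.
Column maxima: X → 9, Y → 4; minimax = 4.
0 ≠ 4, so there is no saddle point; optimal play is mixed.
Let Player 1 play U with probability p. Expected payoff against X: 9p + (-4)(1−p) = 13p − 4; against Y: 0p + 4(1−p) = −4p + 4.
Setting these equal: 13p − 4 = −4p + 4 ⇒ 17p = 8 ⇒ p = 8/17, and the value is (13)·(8/17) − 4 = 36/17.
For Player 2: with q = P(X), equating U's and D's payoffs gives 9q = −8q + 4 ⇒ q = 4/17.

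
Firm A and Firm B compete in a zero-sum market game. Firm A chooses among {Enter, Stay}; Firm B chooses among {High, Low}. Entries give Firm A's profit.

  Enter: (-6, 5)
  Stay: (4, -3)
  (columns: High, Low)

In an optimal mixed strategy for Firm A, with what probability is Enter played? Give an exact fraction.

7/18

Row minima: Enter → -6, Stay → -3; maximin = -3.
Column maxima: High → 4, Low → 5; minimax = 4.
-3 ≠ 4, so there is no saddle point; optimal play is mixed.
Let Firm A play Enter with probability p. Expected payoff against High: (-6)p + 4(1−p) = −10p + 4; against Low: 5p + (-3)(1−p) = 8p − 3.
Setting these equal: −10p + 4 = 8p − 3 ⇒ −18p = -7 ⇒ p = 7/18, and the value is (-10)·(7/18) + 4 = 1/9.
For Firm B: with q = P(High), equating Enter's and Stay's payoffs gives −11q + 5 = 7q − 3 ⇒ q = 4/9.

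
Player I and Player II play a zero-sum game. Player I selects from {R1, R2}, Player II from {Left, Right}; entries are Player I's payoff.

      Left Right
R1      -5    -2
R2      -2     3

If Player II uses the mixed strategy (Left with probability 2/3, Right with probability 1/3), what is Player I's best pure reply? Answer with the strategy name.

Expected payoff of R1: (2/3)·(-5) + (1/3)·(-2) = -4.
Expected payoff of R2: (2/3)·(-2) + (1/3)·3 = -1/3.
The largest is -1/3, so Player I's best response is R2.

R2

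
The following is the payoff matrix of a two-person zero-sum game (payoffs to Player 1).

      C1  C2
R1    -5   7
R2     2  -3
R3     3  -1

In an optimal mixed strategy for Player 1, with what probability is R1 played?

1/4

Row minima: R1 → -5, R2 → -3, R3 → -1; maximin = -1.
Column maxima: C1 → 3, C2 → 7; minimax = 3.
-1 ≠ 3, so there is no saddle point; optimal play is mixed.
R2 is strictly dominated by R3, so Player 1 never plays it.
On the remaining 2×2 (R1, R3 vs C1, C2):
Let Player 1 play R1 with probability p. Expected payoff against C1: (-5)p + 3(1−p) = −8p + 3; against C2: 7p + (-1)(1−p) = 8p − 1.
Setting these equal: −8p + 3 = 8p − 1 ⇒ −16p = -4 ⇒ p = 1/4, and the value is (-8)·(1/4) + 3 = 1.
For Player 2: with q = P(C1), equating R1's and R3's payoffs gives −12q + 7 = 4q − 1 ⇒ q = 1/2.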